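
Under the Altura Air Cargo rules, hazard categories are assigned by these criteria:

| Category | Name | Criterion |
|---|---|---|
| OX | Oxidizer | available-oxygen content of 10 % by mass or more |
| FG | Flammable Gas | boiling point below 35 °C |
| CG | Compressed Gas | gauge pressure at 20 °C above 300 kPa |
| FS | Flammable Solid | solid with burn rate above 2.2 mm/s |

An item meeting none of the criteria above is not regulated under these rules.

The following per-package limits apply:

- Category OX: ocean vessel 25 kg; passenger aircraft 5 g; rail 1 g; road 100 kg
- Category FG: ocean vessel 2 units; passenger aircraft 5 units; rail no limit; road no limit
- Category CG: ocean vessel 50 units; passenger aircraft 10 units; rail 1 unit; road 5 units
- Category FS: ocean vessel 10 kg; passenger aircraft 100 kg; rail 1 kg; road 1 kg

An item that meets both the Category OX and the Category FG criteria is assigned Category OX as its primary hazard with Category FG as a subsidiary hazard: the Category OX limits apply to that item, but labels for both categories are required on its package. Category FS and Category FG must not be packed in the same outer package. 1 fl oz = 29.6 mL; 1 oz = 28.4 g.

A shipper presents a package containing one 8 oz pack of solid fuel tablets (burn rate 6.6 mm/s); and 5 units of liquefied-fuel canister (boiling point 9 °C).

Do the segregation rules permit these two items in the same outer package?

No

With burn rate 6.6 mm/s (> 2.2 mm/s), the solid fuel tablets fall in Category FS.
Boiling point 9 °C meets the Category FG criterion (Flammable Gas), so the liquefied-fuel canister is Category FG.
Category FS and Category FG may not share an outer package.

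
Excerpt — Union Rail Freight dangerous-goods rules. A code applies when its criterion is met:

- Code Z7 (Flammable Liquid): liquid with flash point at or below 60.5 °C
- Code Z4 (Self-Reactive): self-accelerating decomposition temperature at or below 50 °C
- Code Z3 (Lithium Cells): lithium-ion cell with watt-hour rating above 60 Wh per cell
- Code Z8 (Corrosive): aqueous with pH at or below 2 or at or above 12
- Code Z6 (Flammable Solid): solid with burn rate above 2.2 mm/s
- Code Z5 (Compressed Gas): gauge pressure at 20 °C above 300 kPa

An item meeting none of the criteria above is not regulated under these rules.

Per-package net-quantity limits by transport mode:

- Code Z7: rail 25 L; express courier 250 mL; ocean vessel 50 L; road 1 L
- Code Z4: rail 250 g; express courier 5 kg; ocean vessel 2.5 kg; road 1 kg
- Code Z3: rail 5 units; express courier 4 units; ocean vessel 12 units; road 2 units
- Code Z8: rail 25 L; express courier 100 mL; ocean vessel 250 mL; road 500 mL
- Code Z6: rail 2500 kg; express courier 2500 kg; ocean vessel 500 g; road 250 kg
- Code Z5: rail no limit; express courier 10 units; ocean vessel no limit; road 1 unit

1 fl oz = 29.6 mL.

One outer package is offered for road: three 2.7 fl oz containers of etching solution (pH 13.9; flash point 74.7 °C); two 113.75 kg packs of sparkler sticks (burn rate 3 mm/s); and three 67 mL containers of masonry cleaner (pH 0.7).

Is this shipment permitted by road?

pH 13.9 meets the Code Z8 criterion (Corrosive), so the etching solution is Code Z8.
With burn rate 3 mm/s (> 2.2 mm/s), the sparkler sticks fall in Code Z6.
Masonry cleaner: pH 0.7 ≤ 2 → Code Z8 (Corrosive).
Code Z8 net quantity: (three 2.7 fl oz containers = 239.76 mL) + (three 67 mL containers = 201 mL) = 440.76 mL.
440.76 mL is within the road limit of 500 mL for Code Z8.
Code Z6 quantity: two 113.75 kg packs = 227.5 kg.
That is within the Code Z6 road limit of 250 kg.
Every hazard code is within its road limit and no segregation rule is violated.

Yes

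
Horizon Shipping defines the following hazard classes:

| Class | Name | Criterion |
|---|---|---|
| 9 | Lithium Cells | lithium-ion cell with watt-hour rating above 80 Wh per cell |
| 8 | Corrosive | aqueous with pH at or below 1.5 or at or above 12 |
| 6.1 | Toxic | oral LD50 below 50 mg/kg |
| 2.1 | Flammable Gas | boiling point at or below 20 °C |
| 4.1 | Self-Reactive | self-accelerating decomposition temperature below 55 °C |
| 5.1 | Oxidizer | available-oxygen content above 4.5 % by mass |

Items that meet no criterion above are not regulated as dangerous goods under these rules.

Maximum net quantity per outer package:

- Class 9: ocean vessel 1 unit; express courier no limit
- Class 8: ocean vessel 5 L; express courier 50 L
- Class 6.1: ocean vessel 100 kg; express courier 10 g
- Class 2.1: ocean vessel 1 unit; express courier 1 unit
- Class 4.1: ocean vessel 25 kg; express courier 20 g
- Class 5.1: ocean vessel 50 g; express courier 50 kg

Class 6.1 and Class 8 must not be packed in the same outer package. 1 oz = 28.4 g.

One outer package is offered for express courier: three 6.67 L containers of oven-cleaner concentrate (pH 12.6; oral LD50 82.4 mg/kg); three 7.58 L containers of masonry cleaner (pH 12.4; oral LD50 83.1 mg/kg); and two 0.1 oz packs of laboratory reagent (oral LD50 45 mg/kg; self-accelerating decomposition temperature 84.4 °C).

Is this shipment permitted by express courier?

No

pH 12.6 meets the Class 8 criterion (Corrosive), so the oven-cleaner concentrate is Class 8.
With pH 12.4 (≥ 12), the masonry cleaner falls in Class 8.
Oral LD50 45 mg/kg meets the Class 6.1 criterion (Toxic), so the laboratory reagent is Class 6.1.
Class 6.1 quantity: two 0.1 oz packs = 5.68 g.
That is within the Class 6.1 express courier limit of 10 g.
Class 8 net quantity: (three 6.67 L containers = 20.01 L) + (three 7.58 L containers = 22.74 L) = 42.75 L.
42.75 L ≤ 50 L (express courier limit, Class 8) — within limit.
Class 6.1 and Class 8 may not share an outer package.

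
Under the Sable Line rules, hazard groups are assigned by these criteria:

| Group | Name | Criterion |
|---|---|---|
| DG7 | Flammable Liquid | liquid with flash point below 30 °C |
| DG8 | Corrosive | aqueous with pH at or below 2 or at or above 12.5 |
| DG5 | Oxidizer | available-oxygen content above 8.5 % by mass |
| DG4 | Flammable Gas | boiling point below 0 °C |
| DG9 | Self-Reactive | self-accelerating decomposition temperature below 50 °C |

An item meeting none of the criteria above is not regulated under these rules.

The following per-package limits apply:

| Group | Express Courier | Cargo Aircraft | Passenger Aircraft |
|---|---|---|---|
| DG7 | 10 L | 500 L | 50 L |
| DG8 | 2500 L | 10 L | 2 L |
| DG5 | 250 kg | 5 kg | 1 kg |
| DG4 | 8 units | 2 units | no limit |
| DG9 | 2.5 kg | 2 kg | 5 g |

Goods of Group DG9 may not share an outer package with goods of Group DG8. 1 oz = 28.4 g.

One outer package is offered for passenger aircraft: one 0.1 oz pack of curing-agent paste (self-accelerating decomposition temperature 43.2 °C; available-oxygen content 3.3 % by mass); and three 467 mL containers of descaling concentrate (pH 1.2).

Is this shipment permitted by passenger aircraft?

No

The curing-agent paste has self-accelerating decomposition temperature 43.2 °C, which is < 50 °C, so it is Group DG9 (Self-Reactive).
Descaling concentrate: pH 1.2 ≤ 2 → Group DG8 (Corrosive).
Group DG9 quantity: one 0.1 oz pack = 2.84 g.
That is within the Group DG9 passenger aircraft limit of 5 g.
Group DG8 quantity: three 467 mL containers = 1.401 L.
That is within the Group DG8 passenger aircraft limit of 2 L.
Group DG9 and Group DG8 may not share an outer package.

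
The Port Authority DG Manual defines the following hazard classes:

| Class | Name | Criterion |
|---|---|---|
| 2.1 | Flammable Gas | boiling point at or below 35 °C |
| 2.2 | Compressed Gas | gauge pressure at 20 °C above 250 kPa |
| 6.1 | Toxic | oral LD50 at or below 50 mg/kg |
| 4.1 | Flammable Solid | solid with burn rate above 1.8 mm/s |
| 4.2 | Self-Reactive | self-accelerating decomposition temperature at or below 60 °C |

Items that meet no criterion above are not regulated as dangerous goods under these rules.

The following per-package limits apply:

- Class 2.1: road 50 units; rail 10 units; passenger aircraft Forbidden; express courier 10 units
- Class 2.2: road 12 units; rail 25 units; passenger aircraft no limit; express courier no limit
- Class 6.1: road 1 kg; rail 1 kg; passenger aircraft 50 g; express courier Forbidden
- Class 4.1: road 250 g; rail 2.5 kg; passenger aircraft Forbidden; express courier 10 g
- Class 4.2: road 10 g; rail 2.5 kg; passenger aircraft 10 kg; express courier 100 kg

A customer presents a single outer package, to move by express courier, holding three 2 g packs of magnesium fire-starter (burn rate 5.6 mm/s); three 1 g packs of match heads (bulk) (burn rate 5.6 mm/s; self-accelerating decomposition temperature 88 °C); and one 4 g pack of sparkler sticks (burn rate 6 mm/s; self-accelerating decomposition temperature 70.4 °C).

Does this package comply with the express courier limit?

No

Magnesium fire-starter: burn rate 5.6 mm/s > 1.8 mm/s → Class 4.1 (Flammable Solid).
The match heads (bulk) have burn rate 5.6 mm/s, which is > 1.8 mm/s, so they are Class 4.1 (Flammable Solid).
Burn rate 6 mm/s meets the Class 4.1 criterion (Flammable Solid), so the sparkler sticks are Class 4.1.
Class 4.1 net quantity: (three 2 g packs = 6 g) + (three 1 g packs = 3 g) + 4 g = 13 g.
13 g exceeds the express courier limit of 10 g for Class 4.1.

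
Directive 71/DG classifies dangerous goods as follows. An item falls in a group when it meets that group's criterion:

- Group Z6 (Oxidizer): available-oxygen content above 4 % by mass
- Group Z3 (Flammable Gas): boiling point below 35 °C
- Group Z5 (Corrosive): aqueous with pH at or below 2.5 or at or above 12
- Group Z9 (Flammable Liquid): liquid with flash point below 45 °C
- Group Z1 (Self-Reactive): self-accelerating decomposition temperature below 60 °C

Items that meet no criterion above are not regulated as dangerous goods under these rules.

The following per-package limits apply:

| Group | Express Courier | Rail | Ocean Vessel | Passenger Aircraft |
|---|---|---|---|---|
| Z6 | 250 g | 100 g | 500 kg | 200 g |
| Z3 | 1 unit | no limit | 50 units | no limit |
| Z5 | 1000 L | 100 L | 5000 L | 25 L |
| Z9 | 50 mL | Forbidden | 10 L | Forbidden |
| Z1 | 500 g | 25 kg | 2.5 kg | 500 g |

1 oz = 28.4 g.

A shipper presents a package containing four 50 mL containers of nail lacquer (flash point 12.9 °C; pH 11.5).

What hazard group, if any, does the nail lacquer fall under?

Group Z9

With flash point 12.9 °C (< 45 °C), the nail lacquer falls in Group Z9.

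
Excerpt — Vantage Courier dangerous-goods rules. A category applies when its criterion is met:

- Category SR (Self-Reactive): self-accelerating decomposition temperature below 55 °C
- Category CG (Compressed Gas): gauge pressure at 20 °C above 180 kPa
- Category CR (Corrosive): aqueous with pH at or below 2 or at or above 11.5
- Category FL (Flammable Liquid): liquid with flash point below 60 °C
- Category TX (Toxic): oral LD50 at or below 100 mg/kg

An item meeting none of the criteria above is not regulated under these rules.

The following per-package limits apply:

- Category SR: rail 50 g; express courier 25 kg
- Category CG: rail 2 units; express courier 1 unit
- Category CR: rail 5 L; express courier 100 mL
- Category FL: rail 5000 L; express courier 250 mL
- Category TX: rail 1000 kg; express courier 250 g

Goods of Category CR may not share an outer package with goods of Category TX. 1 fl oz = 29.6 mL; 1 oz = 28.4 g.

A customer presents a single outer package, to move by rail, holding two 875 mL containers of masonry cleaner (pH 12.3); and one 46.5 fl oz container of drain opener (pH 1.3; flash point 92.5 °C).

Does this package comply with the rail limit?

Masonry cleaner: pH 12.3 ≥ 11.5 → Category CR (Corrosive).
Drain opener: pH 1.3 ≤ 2 → Category CR (Corrosive).
Category CR net quantity: (two 875 mL containers = 1.75 L) + (one 46.5 fl oz container = 1376.4 mL) = 3126.4 mL.
3126.4 mL is within the rail limit of 5 L for Category CR.

Yes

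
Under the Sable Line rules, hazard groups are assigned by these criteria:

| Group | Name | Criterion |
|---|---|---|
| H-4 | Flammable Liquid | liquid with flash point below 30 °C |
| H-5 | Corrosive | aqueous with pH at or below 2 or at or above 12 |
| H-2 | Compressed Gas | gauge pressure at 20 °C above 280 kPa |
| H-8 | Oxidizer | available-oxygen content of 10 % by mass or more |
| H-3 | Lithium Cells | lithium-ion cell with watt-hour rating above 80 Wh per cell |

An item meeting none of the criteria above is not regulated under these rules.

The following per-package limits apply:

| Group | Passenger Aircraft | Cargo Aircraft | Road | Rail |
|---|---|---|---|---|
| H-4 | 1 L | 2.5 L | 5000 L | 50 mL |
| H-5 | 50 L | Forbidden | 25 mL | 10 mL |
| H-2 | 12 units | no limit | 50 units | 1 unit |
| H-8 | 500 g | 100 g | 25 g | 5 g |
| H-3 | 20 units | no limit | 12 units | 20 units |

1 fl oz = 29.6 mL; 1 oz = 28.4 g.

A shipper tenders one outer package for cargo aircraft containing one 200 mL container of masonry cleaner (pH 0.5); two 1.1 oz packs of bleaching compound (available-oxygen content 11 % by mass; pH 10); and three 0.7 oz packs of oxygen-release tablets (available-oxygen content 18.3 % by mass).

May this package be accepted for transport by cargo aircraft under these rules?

Masonry cleaner: pH 0.5 ≤ 2 → Group H-5 (Corrosive).
Bleaching compound: available-oxygen content 11 % by mass ≥ 10 % by mass → Group H-8 (Oxidizer).
With available-oxygen content 18.3 % by mass (≥ 10 % by mass), the oxygen-release tablets fall in Group H-8.
Group H-5 quantity: 200 mL.
Group H-5 is Forbidden by cargo aircraft.
Group H-8 net quantity: (two 1.1 oz packs = 62.48 g) + (three 0.7 oz packs = 59.64 g) = 122.12 g.
That exceeds the Group H-8 cargo aircraft limit of 100 g.

No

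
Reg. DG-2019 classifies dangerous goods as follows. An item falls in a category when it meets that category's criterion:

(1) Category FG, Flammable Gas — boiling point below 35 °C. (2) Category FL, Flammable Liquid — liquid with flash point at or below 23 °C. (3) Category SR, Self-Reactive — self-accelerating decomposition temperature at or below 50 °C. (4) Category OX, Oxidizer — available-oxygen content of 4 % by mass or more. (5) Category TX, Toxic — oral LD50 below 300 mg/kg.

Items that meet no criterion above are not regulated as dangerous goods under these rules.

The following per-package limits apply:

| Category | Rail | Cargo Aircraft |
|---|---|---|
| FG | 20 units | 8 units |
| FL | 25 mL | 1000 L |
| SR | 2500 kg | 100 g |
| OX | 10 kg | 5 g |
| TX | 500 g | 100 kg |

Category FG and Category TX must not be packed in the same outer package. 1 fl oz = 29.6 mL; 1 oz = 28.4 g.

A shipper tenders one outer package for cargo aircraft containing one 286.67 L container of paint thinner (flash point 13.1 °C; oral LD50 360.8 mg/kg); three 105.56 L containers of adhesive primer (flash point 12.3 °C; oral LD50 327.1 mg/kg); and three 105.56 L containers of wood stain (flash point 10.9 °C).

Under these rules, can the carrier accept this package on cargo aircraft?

The paint thinner has flash point 13.1 °C, which is ≤ 23 °C, so it is Category FL (Flammable Liquid).
With flash point 12.3 °C (≤ 23 °C), the adhesive primer falls in Category FL.
With flash point 10.9 °C (≤ 23 °C), the wood stain falls in Category FL.
Total Category FL: 286.67 L + (three 105.56 L containers = 316.68 L) + (three 105.56 L containers = 316.68 L) = 920.03 L.
That is within the Category FL cargo aircraft limit of 1000 L.

Yes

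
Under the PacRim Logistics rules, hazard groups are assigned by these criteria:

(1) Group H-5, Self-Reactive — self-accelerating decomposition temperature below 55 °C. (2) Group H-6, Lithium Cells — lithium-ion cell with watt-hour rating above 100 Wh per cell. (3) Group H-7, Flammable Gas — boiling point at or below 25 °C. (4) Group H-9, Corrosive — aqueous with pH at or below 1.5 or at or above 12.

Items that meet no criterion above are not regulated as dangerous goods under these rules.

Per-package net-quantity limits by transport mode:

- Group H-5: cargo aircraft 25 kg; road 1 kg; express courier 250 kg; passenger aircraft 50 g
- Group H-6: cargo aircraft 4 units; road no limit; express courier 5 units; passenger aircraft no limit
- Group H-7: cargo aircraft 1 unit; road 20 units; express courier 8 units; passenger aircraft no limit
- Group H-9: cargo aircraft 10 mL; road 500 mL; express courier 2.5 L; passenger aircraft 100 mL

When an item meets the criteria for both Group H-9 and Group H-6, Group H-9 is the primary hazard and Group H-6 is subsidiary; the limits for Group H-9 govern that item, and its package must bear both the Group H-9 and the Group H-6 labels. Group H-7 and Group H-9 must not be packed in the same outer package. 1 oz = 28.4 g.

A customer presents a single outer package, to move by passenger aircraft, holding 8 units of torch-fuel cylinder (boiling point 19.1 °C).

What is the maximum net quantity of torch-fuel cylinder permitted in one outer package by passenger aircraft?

no limit

The torch-fuel cylinder has boiling point 19.1 °C, which is ≤ 25 °C, so it is Group H-7 (Flammable Gas).
The passenger aircraft limit for Group H-7 is no limit.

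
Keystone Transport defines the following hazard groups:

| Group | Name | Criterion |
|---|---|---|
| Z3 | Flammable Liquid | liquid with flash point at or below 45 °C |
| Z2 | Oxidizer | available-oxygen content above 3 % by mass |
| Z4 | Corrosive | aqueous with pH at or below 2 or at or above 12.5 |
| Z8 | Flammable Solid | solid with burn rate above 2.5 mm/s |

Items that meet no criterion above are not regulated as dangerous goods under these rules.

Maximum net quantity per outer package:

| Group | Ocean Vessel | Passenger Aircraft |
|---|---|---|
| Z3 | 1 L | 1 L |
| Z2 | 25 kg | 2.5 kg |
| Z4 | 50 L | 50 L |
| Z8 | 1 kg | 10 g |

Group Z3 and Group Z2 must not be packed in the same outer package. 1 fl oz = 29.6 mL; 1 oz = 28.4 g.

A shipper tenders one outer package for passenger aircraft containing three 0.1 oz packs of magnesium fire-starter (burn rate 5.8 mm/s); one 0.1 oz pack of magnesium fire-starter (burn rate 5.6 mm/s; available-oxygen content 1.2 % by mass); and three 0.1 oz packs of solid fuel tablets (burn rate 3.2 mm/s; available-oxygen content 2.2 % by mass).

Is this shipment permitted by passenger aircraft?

No

Magnesium fire-starter: burn rate 5.8 mm/s > 2.5 mm/s → Group Z8 (Flammable Solid).
Magnesium fire-starter: burn rate 5.6 mm/s > 2.5 mm/s → Group Z8 (Flammable Solid).
With burn rate 3.2 mm/s (> 2.5 mm/s), the solid fuel tablets fall in Group Z8.
Total Group Z8: (three 0.1 oz packs = 8.52 g) + (one 0.1 oz pack = 2.84 g) + (three 0.1 oz packs = 8.52 g) = 19.88 g.
19.88 g > 10 g (passenger aircraft limit, Group Z8) — over the limit.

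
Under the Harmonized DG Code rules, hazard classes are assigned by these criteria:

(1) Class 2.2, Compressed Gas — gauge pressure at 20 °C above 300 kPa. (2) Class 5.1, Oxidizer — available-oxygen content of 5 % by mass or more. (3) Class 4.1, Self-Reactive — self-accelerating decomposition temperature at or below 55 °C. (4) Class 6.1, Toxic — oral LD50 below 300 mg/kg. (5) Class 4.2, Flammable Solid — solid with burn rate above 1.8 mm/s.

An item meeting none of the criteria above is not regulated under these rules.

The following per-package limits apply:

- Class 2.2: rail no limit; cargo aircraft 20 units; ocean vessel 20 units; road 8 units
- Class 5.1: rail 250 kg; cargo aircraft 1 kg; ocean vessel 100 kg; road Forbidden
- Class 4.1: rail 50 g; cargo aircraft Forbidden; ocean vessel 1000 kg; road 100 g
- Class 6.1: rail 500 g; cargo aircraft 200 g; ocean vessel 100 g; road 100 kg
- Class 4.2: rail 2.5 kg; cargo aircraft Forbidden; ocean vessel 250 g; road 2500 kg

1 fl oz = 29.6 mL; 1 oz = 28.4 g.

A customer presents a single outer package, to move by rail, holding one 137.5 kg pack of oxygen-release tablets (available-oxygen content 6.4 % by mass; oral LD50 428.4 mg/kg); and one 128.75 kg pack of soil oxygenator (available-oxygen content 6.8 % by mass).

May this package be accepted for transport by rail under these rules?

With available-oxygen content 6.4 % by mass (≥ 5 % by mass), the oxygen-release tablets fall in Class 5.1.
Soil oxygenator: available-oxygen content 6.8 % by mass ≥ 5 % by mass → Class 5.1 (Oxidizer).
Total Class 5.1: 137.5 kg + 128.75 kg = 266.25 kg.
That exceeds the Class 5.1 rail limit of 250 kg.

No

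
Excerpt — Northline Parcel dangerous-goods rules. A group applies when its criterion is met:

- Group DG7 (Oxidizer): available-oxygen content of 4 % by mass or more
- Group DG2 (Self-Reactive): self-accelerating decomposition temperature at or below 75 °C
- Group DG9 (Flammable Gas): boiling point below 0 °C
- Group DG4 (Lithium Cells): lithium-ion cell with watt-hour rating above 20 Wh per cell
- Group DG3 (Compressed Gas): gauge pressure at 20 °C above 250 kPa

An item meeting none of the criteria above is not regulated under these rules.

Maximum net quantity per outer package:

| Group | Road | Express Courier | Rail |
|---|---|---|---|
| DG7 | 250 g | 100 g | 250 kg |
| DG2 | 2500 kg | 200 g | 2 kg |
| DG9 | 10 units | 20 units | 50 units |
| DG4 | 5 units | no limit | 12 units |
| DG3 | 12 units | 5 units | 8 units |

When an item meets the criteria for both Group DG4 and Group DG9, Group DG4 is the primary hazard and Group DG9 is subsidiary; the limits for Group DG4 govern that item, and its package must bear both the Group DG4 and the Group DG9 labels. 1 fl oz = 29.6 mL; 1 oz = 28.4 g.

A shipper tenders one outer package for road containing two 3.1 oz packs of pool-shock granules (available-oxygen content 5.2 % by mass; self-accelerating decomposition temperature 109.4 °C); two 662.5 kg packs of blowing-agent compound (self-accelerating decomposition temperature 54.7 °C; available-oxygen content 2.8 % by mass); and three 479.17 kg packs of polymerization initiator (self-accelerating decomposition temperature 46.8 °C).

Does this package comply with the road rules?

Available-oxygen content 5.2 % by mass meets the Group DG7 criterion (Oxidizer), so the pool-shock granules are Group DG7.
The blowing-agent compound has self-accelerating decomposition temperature 54.7 °C, which is ≤ 75 °C, so it is Group DG2 (Self-Reactive).
The polymerization initiator has self-accelerating decomposition temperature 46.8 °C, which is ≤ 75 °C, so it is Group DG2 (Self-Reactive).
Group DG2 net quantity: (two 662.5 kg packs = 1325 kg) + (three 479.17 kg packs = 1437.51 kg) = 2762.51 kg.
That exceeds the Group DG2 road limit of 2500 kg.
Group DG7 quantity: two 3.1 oz packs = 176.08 g.
176.08 g is within the road limit of 250 g for Group DG7.

No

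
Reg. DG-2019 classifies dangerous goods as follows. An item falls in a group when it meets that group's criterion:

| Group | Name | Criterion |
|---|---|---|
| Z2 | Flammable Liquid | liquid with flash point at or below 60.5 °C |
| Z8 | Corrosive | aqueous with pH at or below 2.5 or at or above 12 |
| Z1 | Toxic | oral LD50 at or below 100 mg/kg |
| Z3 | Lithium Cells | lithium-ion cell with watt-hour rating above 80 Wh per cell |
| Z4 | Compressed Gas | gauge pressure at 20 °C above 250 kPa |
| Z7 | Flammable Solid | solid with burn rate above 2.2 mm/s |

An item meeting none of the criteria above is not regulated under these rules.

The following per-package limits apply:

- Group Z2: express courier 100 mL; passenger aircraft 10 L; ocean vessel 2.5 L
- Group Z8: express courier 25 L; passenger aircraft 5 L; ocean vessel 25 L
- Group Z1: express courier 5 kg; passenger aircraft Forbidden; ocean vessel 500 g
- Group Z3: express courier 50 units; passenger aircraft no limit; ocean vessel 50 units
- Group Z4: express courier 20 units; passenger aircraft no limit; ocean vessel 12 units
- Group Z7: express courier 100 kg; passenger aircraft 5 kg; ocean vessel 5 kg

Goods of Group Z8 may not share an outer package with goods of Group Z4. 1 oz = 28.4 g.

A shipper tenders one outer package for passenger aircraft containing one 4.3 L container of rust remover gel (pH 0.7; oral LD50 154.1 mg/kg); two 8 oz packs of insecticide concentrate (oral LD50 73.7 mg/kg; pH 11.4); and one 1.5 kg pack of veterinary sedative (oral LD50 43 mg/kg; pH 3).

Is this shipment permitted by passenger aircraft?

The rust remover gel has pH 0.7, which is ≤ 2.5, so it is Group Z8 (Corrosive).
Oral LD50 73.7 mg/kg meets the Group Z1 criterion (Toxic), so the insecticide concentrate is Group Z1.
Oral LD50 43 mg/kg meets the Group Z1 criterion (Toxic), so the veterinary sedative is Group Z1.
Group Z1 net quantity: (two 8 oz packs = 454.4 g) + 1.5 kg = 1954.4 g.
Group Z1 is Forbidden by passenger aircraft.
Group Z8 quantity: 4.3 L.
4.3 L ≤ 5 L (passenger aircraft limit, Group Z8) — within limit.
The segregation rule (Group Z8 with Group Z4) does not apply to Group Z1 with Group Z8.

No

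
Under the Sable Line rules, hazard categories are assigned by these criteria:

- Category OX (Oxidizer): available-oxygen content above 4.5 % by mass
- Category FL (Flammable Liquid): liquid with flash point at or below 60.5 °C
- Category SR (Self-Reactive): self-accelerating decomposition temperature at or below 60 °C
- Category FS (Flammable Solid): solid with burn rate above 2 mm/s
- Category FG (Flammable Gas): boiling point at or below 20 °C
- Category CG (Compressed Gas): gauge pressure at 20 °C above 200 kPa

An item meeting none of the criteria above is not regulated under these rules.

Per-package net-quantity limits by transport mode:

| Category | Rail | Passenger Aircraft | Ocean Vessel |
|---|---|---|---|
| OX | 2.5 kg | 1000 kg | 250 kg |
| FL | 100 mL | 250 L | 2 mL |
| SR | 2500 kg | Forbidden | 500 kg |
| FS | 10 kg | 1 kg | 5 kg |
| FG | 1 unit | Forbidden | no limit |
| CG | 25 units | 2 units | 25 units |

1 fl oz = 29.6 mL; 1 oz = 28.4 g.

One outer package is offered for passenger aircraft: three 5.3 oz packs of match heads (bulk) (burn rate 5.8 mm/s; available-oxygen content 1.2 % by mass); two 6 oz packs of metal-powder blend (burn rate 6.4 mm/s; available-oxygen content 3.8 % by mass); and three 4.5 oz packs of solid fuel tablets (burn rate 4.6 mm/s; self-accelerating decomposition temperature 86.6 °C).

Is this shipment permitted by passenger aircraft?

No

Match heads (bulk): burn rate 5.8 mm/s > 2 mm/s → Category FS (Flammable Solid).
Metal-powder blend: burn rate 6.4 mm/s > 2 mm/s → Category FS (Flammable Solid).
Burn rate 4.6 mm/s meets the Category FS criterion (Flammable Solid), so the solid fuel tablets are Category FS.
Total Category FS: (three 5.3 oz packs = 451.56 g) + (two 6 oz packs = 340.8 g) + (three 4.5 oz packs = 383.4 g) = 1175.76 g.
1175.76 g exceeds the passenger aircraft limit of 1 kg for Category FS.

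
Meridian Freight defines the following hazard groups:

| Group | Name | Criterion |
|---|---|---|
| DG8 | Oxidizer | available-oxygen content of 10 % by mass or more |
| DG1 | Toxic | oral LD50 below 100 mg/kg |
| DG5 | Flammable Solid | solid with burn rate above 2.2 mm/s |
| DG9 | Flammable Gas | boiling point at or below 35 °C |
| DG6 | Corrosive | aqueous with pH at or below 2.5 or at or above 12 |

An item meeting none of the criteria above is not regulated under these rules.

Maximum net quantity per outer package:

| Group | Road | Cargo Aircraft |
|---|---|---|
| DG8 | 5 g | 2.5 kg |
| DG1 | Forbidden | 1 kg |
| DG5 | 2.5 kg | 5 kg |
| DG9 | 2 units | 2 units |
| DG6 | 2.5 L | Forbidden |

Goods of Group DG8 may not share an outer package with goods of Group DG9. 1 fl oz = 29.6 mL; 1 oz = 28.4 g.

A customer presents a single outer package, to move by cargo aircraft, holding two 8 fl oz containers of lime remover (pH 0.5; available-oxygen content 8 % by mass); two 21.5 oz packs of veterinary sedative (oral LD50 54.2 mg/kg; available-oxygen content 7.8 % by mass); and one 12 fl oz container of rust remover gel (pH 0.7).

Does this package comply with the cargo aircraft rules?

pH 0.5 meets the Group DG6 criterion (Corrosive), so the lime remover is Group DG6.
The veterinary sedative has oral LD50 54.2 mg/kg, which is < 100 mg/kg, so it is Group DG1 (Toxic).
Rust remover gel: pH 0.7 ≤ 2.5 → Group DG6 (Corrosive).
Total Group DG6: (two 8 fl oz containers = 473.6 mL) + (one 12 fl oz container = 355.2 mL) = 828.8 mL.
By cargo aircraft, Group DG6 is Forbidden regardless of quantity.
Group DG1 quantity: two 21.5 oz packs = 1221.2 g.
That exceeds the Group DG1 cargo aircraft limit of 1 kg.
The segregation rule (Group DG8 with Group DG9) does not apply to Group DG6 with Group DG1.

No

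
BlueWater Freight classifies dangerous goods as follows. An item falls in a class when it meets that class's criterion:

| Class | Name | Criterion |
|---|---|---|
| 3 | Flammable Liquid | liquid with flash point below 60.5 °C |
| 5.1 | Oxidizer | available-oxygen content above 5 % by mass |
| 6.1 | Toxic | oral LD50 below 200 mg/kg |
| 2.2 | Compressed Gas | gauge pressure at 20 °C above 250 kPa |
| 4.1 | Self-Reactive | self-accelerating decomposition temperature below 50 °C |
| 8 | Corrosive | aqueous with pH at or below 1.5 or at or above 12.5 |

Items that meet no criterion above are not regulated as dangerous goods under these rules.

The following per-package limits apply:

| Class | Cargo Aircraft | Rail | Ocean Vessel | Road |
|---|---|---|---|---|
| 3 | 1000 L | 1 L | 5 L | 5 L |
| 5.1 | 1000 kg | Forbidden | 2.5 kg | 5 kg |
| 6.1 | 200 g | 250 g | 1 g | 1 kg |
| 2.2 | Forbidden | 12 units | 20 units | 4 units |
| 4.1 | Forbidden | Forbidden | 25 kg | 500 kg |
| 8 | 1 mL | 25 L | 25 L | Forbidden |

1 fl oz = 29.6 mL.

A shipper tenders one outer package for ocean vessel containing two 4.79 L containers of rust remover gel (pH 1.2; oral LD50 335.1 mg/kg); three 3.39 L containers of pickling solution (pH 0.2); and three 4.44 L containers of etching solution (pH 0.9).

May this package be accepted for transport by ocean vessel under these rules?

No

Rust remover gel: pH 1.2 ≤ 1.5 → Class 8 (Corrosive).
Pickling solution: pH 0.2 ≤ 1.5 → Class 8 (Corrosive).
With pH 0.9 (≤ 1.5), the etching solution falls in Class 8.
Class 8 net quantity: (two 4.79 L containers = 9.58 L) + (three 3.39 L containers = 10.17 L) + (three 4.44 L containers = 13.32 L) = 33.07 L.
33.07 L exceeds the ocean vessel limit of 25 L for Class 8.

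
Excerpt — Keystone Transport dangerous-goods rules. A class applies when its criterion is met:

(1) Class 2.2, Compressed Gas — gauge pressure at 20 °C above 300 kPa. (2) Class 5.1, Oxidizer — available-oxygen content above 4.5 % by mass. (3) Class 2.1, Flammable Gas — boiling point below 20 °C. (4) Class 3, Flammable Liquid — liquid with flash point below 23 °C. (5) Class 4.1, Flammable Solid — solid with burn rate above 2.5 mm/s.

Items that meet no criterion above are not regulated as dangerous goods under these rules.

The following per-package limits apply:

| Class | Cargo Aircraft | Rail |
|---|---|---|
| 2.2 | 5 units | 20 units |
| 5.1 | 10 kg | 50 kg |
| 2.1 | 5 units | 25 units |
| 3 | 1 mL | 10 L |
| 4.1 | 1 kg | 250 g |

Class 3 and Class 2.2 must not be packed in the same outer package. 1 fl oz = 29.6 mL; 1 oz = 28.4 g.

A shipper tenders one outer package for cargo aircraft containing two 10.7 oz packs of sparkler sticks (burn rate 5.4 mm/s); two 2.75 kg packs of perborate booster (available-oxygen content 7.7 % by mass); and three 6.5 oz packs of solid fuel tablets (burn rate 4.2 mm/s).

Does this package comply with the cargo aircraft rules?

The sparkler sticks have burn rate 5.4 mm/s, which is > 2.5 mm/s, so they are Class 4.1 (Flammable Solid).
Perborate booster: available-oxygen content 7.7 % by mass > 4.5 % by mass → Class 5.1 (Oxidizer).
Burn rate 4.2 mm/s meets the Class 4.1 criterion (Flammable Solid), so the solid fuel tablets are Class 4.1.
Class 4.1 net quantity: (two 10.7 oz packs = 607.76 g) + (three 6.5 oz packs = 553.8 g) = 1161.56 g.
That exceeds the Class 4.1 cargo aircraft limit of 1 kg.
Class 5.1 quantity: two 2.75 kg packs = 5.5 kg.
That is within the Class 5.1 cargo aircraft limit of 10 kg.
The segregation rule (Class 3 with Class 2.2) does not apply to Class 4.1 with Class 5.1.

No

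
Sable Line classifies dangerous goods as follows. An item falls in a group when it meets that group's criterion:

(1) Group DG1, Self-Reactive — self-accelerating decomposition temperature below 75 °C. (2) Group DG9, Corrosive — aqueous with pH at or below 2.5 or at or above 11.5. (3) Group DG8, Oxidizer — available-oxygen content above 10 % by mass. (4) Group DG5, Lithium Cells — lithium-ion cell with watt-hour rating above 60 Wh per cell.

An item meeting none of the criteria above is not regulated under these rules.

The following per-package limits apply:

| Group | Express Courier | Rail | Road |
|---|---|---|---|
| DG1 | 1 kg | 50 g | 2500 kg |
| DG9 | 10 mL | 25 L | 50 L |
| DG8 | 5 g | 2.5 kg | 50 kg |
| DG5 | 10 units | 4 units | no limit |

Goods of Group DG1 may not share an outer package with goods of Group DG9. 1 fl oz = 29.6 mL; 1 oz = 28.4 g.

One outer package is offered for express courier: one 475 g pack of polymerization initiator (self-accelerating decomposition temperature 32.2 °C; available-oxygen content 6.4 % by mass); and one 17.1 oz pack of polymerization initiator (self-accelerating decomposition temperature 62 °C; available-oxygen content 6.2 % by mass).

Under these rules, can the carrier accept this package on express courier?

Yes

Self-accelerating decomposition temperature 32.2 °C meets the Group DG1 criterion (Self-Reactive), so the polymerization initiator is Group DG1.
The polymerization initiator has self-accelerating decomposition temperature 62 °C, which is < 75 °C, so it is Group DG1 (Self-Reactive).
Group DG1 net quantity: 475 g + (one 17.1 oz pack = 485.64 g) = 960.64 g.
960.64 g is within the express courier limit of 1 kg for Group DG1.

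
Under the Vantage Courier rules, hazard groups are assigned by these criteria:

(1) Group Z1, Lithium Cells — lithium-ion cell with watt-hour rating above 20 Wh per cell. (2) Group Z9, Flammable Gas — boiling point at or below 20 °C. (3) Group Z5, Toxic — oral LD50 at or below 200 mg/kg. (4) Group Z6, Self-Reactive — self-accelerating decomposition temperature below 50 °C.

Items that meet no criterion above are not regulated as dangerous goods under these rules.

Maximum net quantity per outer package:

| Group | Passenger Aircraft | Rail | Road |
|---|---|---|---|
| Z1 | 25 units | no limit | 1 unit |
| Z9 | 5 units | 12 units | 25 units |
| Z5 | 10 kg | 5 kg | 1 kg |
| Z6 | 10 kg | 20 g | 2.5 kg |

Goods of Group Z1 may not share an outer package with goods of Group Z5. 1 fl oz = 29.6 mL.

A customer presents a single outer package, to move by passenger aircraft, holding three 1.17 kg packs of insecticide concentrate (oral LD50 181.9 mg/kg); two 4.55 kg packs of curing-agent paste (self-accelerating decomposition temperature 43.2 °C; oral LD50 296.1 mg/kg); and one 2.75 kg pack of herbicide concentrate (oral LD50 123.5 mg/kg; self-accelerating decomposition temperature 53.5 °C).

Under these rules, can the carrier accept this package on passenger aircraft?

With oral LD50 181.9 mg/kg (≤ 200 mg/kg), the insecticide concentrate falls in Group Z5.
Curing-agent paste: self-accelerating decomposition temperature 43.2 °C < 50 °C → Group Z6 (Self-Reactive).
Oral LD50 123.5 mg/kg meets the Group Z5 criterion (Toxic), so the herbicide concentrate is Group Z5.
Total Group Z5: (three 1.17 kg packs = 3.51 kg) + 2.75 kg = 6.26 kg.
6.26 kg is within the passenger aircraft limit of 10 kg for Group Z5.
Group Z6 quantity: two 4.55 kg packs = 9.1 kg.
9.1 kg is within the passenger aircraft limit of 10 kg for Group Z6.
The segregation rule (Group Z1 with Group Z5) does not apply to Group Z5 with Group Z6.
Every hazard group is within its passenger aircraft limit and no segregation rule is violated.

Yes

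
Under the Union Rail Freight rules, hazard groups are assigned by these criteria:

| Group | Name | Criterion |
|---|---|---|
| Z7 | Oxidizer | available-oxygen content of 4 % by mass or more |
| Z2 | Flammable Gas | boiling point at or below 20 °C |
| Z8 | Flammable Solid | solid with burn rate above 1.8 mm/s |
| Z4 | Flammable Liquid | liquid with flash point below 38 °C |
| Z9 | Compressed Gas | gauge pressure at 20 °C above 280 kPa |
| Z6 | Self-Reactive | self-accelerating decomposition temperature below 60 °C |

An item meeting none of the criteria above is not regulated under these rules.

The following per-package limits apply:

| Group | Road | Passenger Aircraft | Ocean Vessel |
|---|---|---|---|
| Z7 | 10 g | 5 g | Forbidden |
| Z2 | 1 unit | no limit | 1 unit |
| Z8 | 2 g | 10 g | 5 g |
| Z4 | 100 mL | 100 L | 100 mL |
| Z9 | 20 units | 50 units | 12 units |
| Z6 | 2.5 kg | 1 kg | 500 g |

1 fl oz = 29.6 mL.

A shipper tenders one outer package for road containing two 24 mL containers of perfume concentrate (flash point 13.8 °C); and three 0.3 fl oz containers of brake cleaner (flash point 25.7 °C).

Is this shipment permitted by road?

Flash point 13.8 °C meets the Group Z4 criterion (Flammable Liquid), so the perfume concentrate is Group Z4.
The brake cleaner has flash point 25.7 °C, which is < 38 °C, so it is Group Z4 (Flammable Liquid).
Total Group Z4: (two 24 mL containers = 48 mL) + (three 0.3 fl oz containers = 26.64 mL) = 74.64 mL.
74.64 mL ≤ 100 mL (road limit, Group Z4) — within limit.

Yes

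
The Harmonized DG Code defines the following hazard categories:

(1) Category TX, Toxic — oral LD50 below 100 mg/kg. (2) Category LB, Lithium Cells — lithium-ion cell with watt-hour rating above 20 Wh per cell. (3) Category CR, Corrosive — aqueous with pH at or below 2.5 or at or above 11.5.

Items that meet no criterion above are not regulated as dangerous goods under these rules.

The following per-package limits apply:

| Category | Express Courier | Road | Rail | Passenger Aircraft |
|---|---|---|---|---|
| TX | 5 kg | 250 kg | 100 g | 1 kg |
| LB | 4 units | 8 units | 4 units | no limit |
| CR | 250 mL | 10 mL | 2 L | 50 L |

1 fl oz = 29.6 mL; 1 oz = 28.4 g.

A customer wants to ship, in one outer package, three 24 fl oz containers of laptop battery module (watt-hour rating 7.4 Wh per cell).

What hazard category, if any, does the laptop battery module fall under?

Not regulated

watt-hour rating 7.4 Wh per cell is not above 20 Wh per cell, so Category LB does not apply.
No criterion is met, so the item is not regulated.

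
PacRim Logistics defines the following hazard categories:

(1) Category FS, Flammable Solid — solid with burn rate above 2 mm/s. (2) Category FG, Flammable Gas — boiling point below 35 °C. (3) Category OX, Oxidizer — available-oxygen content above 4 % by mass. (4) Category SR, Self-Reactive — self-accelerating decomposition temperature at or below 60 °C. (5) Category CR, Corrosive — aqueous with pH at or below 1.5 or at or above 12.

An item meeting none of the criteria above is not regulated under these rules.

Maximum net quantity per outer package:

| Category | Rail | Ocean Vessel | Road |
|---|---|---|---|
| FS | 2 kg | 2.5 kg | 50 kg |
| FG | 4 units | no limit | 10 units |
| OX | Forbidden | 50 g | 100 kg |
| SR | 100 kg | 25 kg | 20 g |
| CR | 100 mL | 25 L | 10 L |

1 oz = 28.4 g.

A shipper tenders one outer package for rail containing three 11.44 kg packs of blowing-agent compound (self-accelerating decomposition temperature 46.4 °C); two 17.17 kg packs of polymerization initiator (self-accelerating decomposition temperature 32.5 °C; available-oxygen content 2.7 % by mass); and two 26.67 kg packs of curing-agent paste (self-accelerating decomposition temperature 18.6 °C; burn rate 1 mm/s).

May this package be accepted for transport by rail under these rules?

No

Blowing-agent compound: self-accelerating decomposition temperature 46.4 °C ≤ 60 °C → Category SR (Self-Reactive).
The polymerization initiator has self-accelerating decomposition temperature 32.5 °C, which is ≤ 60 °C, so it is Category SR (Self-Reactive).
Curing-agent paste: self-accelerating decomposition temperature 18.6 °C ≤ 60 °C → Category SR (Self-Reactive).
Total Category SR: (three 11.44 kg packs = 34.32 kg) + (two 17.17 kg packs = 34.34 kg) + (two 26.67 kg packs = 53.34 kg) = 122 kg.
122 kg exceeds the rail limit of 100 kg for Category SR.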